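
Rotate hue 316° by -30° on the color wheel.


New hue = (H + rotation) mod 360
New hue = (316 -30) mod 360
= 286 mod 360
= 286°


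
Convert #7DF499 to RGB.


7D → 125 (R)
F4 → 244 (G)
99 → 153 (B)
= RGB(125, 244, 153)


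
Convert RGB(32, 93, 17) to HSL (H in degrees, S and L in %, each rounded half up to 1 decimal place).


Normalize: R'=32/255≈0.1255, G'=93/255≈0.3647, B'=17/255≈0.0667
Max=93/255, Min=17/255, Δ=Max-Min=76/255
L = (Max+Min)/2 = (93+17)/510 = 110/510 = 0.21568… → L = 21.6%
L ≤ 0.5 → S = Δ/(Max+Min) = 76/(93+17) = 76/110 = 0.69090… → S = 69.1%
(the 1/255 factors cancel in S and H, so raw channel differences can be used)
Max is G' → H = 60 × ((B-R)/Δ + 2) = 60 × ((17-32)/76 + 2)
  -15/76 + 2 = -0.1973… + 2 = 1.8026…
  H = 60 × 1.8026… = 108.157…° → H = 108.2°
= HSL(108.2°, 69.1%, 21.6%)


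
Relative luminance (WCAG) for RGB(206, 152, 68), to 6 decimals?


Linearize each channel (sRGB transfer function): c = v/255; c_lin = c/12.92 if c ≤ 0.04045, else ((c+0.055)/1.055)^2.4
  R: 206/255 ≈ 0.807843 > 0.04045 → ((0.807843+0.055)/1.055)^2.4 ≈ 0.617207
  G: 152/255 ≈ 0.596078 > 0.04045 → ((0.596078+0.055)/1.055)^2.4 ≈ 0.313989
  B: 68/255 ≈ 0.266667 > 0.04045 → ((0.266667+0.055)/1.055)^2.4 ≈ 0.057805
R_lin = 0.617207, G_lin = 0.313989, B_lin = 0.057805
L = 0.2126×R + 0.7152×G + 0.0722×B
L = 0.2126×0.617207 + 0.7152×0.313989 + 0.0722×0.057805
L ≈ 0.359956


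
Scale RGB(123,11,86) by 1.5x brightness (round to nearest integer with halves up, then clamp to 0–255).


Multiply each channel by 1.5, round half up, clamp to [0, 255]
R: 123×1.5 = 184.5 → round → 185
G: 11×1.5 = 16.5 → round → 17
B: 86×1.5 = 129
= RGB(185, 17, 129)


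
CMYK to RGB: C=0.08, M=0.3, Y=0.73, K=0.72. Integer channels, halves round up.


R = 255 × (1-C) × (1-K) = 255 × 0.92 × 0.28 = 65.688 → 66
G = 255 × (1-M) × (1-K) = 255 × 0.70 × 0.28 = 49.98 → 50
B = 255 × (1-Y) × (1-K) = 255 × 0.27 × 0.28 = 19.278 → 19
= RGB(66, 50, 19)


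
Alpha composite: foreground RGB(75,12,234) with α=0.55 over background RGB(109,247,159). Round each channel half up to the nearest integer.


C = α×F + (1-α)×B, with 1-α = 0.45
R: 0.55×75 + 0.45×109 = 41.25 + 49.05 = 90.30 → 90
G: 0.55×12 + 0.45×247 = 6.60 + 111.15 = 117.75 → 118
B: 0.55×234 + 0.45×159 = 128.70 + 71.55 = 200.25 → 200
= RGB(90, 118, 200)


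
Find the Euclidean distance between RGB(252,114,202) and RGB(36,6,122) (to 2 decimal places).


d = √[(R₁-R₂)² + (G₁-G₂)² + (B₁-B₂)²]
d = √[(252-36)² + (114-6)² + (202-122)²]
d = √[46656 + 11664 + 6400]
d = √64720
d ≈ 254.40


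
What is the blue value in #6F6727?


Color: #6F6727
R = 6F = 111
G = 67 = 103
B = 27 = 39
Blue = 39


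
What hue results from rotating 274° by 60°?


New hue = (H + rotation) mod 360
New hue = (274 + 60) mod 360
= 334 mod 360
= 334°


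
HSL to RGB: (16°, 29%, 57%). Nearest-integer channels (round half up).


H=16°, S=0.29, L=0.57
C = (1-|2L-1|)×S = (1-|0.14|)×0.29 = 0.2494
H' = H/60 = 16/60 ≈ 0.2667; X = C×(1-|H' mod 2 - 1|) ≈ 0.0665
m = L - C/2 = 0.57 - 0.1247 = 0.4453
Sector ⌊H'⌋ = 0 → (R',G',B') = (0.2494, ≈0.0665, 0.0)
RGB = ((R'+m)×255, (G'+m)×255, (B'+m)×255) = (177.1485, 130.5107, 113.5515)
Round half up → RGB(177, 131, 114)


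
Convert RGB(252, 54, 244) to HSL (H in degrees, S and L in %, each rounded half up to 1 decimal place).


Normalize: R'=252/255≈0.9882, G'=54/255≈0.2118, B'=244/255≈0.9569
Max=252/255, Min=54/255, Δ=Max-Min=198/255
L = (Max+Min)/2 = (252+54)/510 = 306/510 = 0.6 → L = 60.0%
L > 0.5 → S = Δ/(2-Max-Min) = 198/(510-252-54) = 198/204 = 0.97058… → S = 97.1%
(the 1/255 factors cancel in S and H, so raw channel differences can be used)
Max is R' → H = 60 × (((G-B)/Δ) mod 6) = 60 × (((54-244)/198) mod 6)
  (-190)/198 = -0.9595…; negative, so add 6 → 5.0404…
  H = 60 × 5.0404… = 302.424…° → H = 302.4°
= HSL(302.4°, 97.1%, 60.0%)


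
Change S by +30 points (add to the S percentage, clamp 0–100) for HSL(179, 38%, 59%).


Original S = 38%
Adjustment = +30 percentage points
New S = 38 + (30) = 68
Clamp to [0, 100] → 68
= HSL(179°, 68%, 59%)


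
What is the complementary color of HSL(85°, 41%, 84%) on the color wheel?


Complement = opposite side of color wheel = hue + 180°
H' = (85 + 180) mod 360 = 265°
S and L unchanged.
= HSL(265°, 41%, 84%)


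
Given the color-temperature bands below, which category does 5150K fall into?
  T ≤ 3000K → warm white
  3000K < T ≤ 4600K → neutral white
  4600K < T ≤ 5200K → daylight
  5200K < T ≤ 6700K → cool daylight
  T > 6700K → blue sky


Temperature: 5150K
4600K < 5150K ≤ 5200K → daylight
Classification: daylight


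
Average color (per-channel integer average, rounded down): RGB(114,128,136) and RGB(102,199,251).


Midpoint: each channel = ⌊(C₁+C₂)/2⌋
R: ⌊(114+102)/2⌋ = 108
G: ⌊(128+199)/2⌋ = 163
B: ⌊(136+251)/2⌋ = 193
= RGB(108, 163, 193)


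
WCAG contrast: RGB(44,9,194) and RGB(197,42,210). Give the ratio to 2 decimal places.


Linearize each sRGB channel c=v/255: c/12.92 if c ≤ 0.04045 else ((c+0.055)/1.055)^2.4
L = 0.2126×R_lin + 0.7152×G_lin + 0.0722×B_lin
Color 1 (44,9,194):
  R=44: 44/255≈0.1725 > 0.04045 → ((0.1725+0.055)/1.055)^2.4 ≈ 0.02519
  G=9: 9/255≈0.0353 ≤ 0.04045 → 0.0353/12.92 ≈ 0.00273
  B=194: 194/255≈0.7608 > 0.04045 → ((0.7608+0.055)/1.055)^2.4 ≈ 0.53948
  L1 = 0.2126×0.02519 + 0.7152×0.00273 + 0.0722×0.53948 ≈ 0.04626
Color 2 (197,42,210):
  R=197: 197/255≈0.7725 > 0.04045 → ((0.7725+0.055)/1.055)^2.4 ≈ 0.55834
  G=42: 42/255≈0.1647 > 0.04045 → ((0.1647+0.055)/1.055)^2.4 ≈ 0.02315
  B=210: 210/255≈0.8235 > 0.04045 → ((0.8235+0.055)/1.055)^2.4 ≈ 0.64448
  L2 = 0.2126×0.55834 + 0.7152×0.02315 + 0.0722×0.64448 ≈ 0.18179
Lighter = 0.18179, Darker = 0.04626
Ratio = (L_lighter + 0.05) / (L_darker + 0.05)
Ratio = (0.18179 + 0.05) / (0.04626 + 0.05) = 0.23179 / 0.09626 ≈ 2.4080
Ratio ≈ 2.41:1


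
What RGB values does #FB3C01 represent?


FB → 251 (R)
3C → 60 (G)
01 → 1 (B)
= RGB(251, 60, 1)


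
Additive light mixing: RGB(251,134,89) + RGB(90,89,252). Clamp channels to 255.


Additive: each channel = min(255, C₁+C₂)
R: 251+90 = 341 → 255
G: 134+89 = 223 → 223
B: 89+252 = 341 → 255
= RGB(255, 223, 255)


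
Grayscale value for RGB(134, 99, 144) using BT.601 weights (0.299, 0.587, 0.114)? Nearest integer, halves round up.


Gray = 0.299×R + 0.587×G + 0.114×B
Gray = 0.299×134 + 0.587×99 + 0.114×144
Gray = 40.066 + 58.113 + 16.416
Gray = 114.595 → round half up → 115
Gray = 115


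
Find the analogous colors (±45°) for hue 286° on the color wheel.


Base hue: 286°
Left analog: (286 - 45) mod 360 = 241°
Right analog: (286 + 45) mod 360 = 331°
Analogous hues = 241° and 331°


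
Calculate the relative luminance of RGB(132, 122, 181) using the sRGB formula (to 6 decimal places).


Linearize each channel (sRGB transfer function): c = v/255; c_lin = c/12.92 if c ≤ 0.04045, else ((c+0.055)/1.055)^2.4
  R: 132/255 ≈ 0.517647 > 0.04045 → ((0.517647+0.055)/1.055)^2.4 ≈ 0.230740
  G: 122/255 ≈ 0.478431 > 0.04045 → ((0.478431+0.055)/1.055)^2.4 ≈ 0.194618
  B: 181/255 ≈ 0.709804 > 0.04045 → ((0.709804+0.055)/1.055)^2.4 ≈ 0.462077
R_lin = 0.230740, G_lin = 0.194618, B_lin = 0.462077
L = 0.2126×R + 0.7152×G + 0.0722×B
L = 0.2126×0.230740 + 0.7152×0.194618 + 0.0722×0.462077
L ≈ 0.221608


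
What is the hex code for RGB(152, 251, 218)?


R = 152 → 98 (hex)
G = 251 → FB (hex)
B = 218 → DA (hex)
Hex = #98FBDA


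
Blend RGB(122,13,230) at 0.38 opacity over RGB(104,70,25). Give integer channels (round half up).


C = α×F + (1-α)×B, with 1-α = 0.62
R: 0.38×122 + 0.62×104 = 46.36 + 64.48 = 110.84 → 111
G: 0.38×13 + 0.62×70 = 4.94 + 43.40 = 48.34 → 48
B: 0.38×230 + 0.62×25 = 87.40 + 15.50 = 102.90 → 103
= RGB(111, 48, 103)


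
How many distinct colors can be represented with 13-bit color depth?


Colors = 2^bits = 2^13
= 8,192 colors


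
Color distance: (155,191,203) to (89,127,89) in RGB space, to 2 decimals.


d = √[(R₁-R₂)² + (G₁-G₂)² + (B₁-B₂)²]
d = √[(155-89)² + (191-127)² + (203-89)²]
d = √[4356 + 4096 + 12996]
d = √21448
d ≈ 146.45


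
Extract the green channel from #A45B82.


Color: #A45B82
R = A4 = 164
G = 5B = 91
B = 82 = 130
Green = 91


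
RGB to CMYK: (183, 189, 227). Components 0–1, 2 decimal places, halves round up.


R'=183/255≈0.7176, G'=189/255≈0.7412, B'=227/255≈0.8902
K = 1 - max(R',G',B') = 1 - 227/255 = 28/255 = 0.10980… → 0.11
(1-R'-K)/(1-K) simplifies to (max-R)/max with max = 227:
C = (227-183)/227 = 44/227 = 0.19383… → 0.19
M = (227-189)/227 = 38/227 = 0.16740… → 0.17
Y = (227-227)/227 = 0/227 = 0 → 0.00
= CMYK(0.19, 0.17, 0.00, 0.11)


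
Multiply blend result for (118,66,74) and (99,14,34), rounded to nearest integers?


Multiply: C = A×B/255, rounded to nearest integer
R: 118×99/255 = 11682/255 ≈ 45.812 → 46
G: 66×14/255 = 924/255 ≈ 3.624 → 4
B: 74×34/255 = 2516/255 ≈ 9.867 → 10
= RGB(46, 4, 10)


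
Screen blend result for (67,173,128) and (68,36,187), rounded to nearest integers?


Screen: C = 255 - (255-A)×(255-B)/255, rounded to nearest integer
R: 255 - (255-67)×(255-68)/255 = 255 - 35156/255 ≈ 255 - 137.867 = 117.133 → 117
G: 255 - (255-173)×(255-36)/255 = 255 - 17958/255 ≈ 255 - 70.424 = 184.576 → 185
B: 255 - (255-128)×(255-187)/255 = 255 - 8636/255 ≈ 255 - 33.867 = 221.133 → 221
= RGB(117, 185, 221)


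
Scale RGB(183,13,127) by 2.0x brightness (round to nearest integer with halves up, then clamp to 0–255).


Multiply each channel by 2.0, round half up, clamp to [0, 255]
R: 183×2.0 = 366 → clamp → 255
G: 13×2.0 = 26
B: 127×2.0 = 254
= RGB(255, 26, 254)


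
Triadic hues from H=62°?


Triadic: equally spaced at 120° intervals
H1 = 62°
H2 = (62 + 120) mod 360 = 182°
H3 = (62 + 240) mod 360 = 302°
Triadic = 62°, 182°, 302°


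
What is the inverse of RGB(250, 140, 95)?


Invert: (255-R, 255-G, 255-B)
R: 255-250 = 5
G: 255-140 = 115
B: 255-95 = 160
= RGB(5, 115, 160)


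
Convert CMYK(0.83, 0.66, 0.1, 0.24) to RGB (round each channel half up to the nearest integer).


R = 255 × (1-C) × (1-K) = 255 × 0.17 × 0.76 = 32.946 → 33
G = 255 × (1-M) × (1-K) = 255 × 0.34 × 0.76 = 65.892 → 66
B = 255 × (1-Y) × (1-K) = 255 × 0.90 × 0.76 = 174.42 → 174
= RGB(33, 66, 174)


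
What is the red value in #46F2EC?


Color: #46F2EC
R = 46 = 70
G = F2 = 242
B = EC = 236
Red = 70


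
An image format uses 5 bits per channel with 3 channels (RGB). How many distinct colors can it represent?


Total bits = 5 bits/channel × 3 channels = 15 bits
Distinct colors = 2^15
= 32,768 colors


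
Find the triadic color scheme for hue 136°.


Triadic: equally spaced at 120° intervals
H1 = 136°
H2 = (136 + 120) mod 360 = 256°
H3 = (136 + 240) mod 360 = 16°
Triadic = 136°, 256°, 16°


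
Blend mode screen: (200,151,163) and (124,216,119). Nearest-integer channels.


Screen: C = 255 - (255-A)×(255-B)/255, rounded to nearest integer
R: 255 - (255-200)×(255-124)/255 = 255 - 7205/255 ≈ 255 - 28.255 = 226.745 → 227
G: 255 - (255-151)×(255-216)/255 = 255 - 4056/255 ≈ 255 - 15.906 = 239.094 → 239
B: 255 - (255-163)×(255-119)/255 = 255 - 12512/255 ≈ 255 - 49.067 = 205.933 → 206
= RGB(227, 239, 206)


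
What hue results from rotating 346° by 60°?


New hue = (H + rotation) mod 360
New hue = (346 + 60) mod 360
= 406 mod 360
= 46°


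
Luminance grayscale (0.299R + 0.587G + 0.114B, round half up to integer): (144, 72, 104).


Gray = 0.299×R + 0.587×G + 0.114×B
Gray = 0.299×144 + 0.587×72 + 0.114×104
Gray = 43.056 + 42.264 + 11.856
Gray = 97.176 → round half up → 97
Gray = 97


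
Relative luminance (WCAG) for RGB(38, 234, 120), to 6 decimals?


Linearize each channel (sRGB transfer function): c = v/255; c_lin = c/12.92 if c ≤ 0.04045, else ((c+0.055)/1.055)^2.4
  R: 38/255 ≈ 0.149020 > 0.04045 → ((0.149020+0.055)/1.055)^2.4 ≈ 0.019382
  G: 234/255 ≈ 0.917647 > 0.04045 → ((0.917647+0.055)/1.055)^2.4 ≈ 0.822786
  B: 120/255 ≈ 0.470588 > 0.04045 → ((0.470588+0.055)/1.055)^2.4 ≈ 0.187821
R_lin = 0.019382, G_lin = 0.822786, B_lin = 0.187821
L = 0.2126×R + 0.7152×G + 0.0722×B
L = 0.2126×0.019382 + 0.7152×0.822786 + 0.0722×0.187821
L ≈ 0.606138


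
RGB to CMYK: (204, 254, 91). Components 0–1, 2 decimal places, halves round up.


R'=204/255≈0.8000, G'=254/255≈0.9961, B'=91/255≈0.3569
K = 1 - max(R',G',B') = 1 - 254/255 = 1/255 = 0.00392… → 0.00
(1-R'-K)/(1-K) simplifies to (max-R)/max with max = 254:
C = (254-204)/254 = 50/254 = 0.19685… → 0.20
M = (254-254)/254 = 0/254 = 0 → 0.00
Y = (254-91)/254 = 163/254 = 0.64173… → 0.64
= CMYK(0.20, 0.00, 0.64, 0.00)


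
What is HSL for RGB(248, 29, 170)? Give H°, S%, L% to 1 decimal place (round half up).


Normalize: R'=248/255≈0.9725, G'=29/255≈0.1137, B'=170/255≈0.6667
Max=248/255, Min=29/255, Δ=Max-Min=219/255
L = (Max+Min)/2 = (248+29)/510 = 277/510 = 0.54313… → L = 54.3%
L > 0.5 → S = Δ/(2-Max-Min) = 219/(510-248-29) = 219/233 = 0.93991… → S = 94.0%
(the 1/255 factors cancel in S and H, so raw channel differences can be used)
Max is R' → H = 60 × (((G-B)/Δ) mod 6) = 60 × (((29-170)/219) mod 6)
  (-141)/219 = -0.6438…; negative, so add 6 → 5.3561…
  H = 60 × 5.3561… = 321.369…° → H = 321.4°
= HSL(321.4°, 94.0%, 54.3%)


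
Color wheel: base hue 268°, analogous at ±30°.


Base hue: 268°
Left analog: (268 - 30) mod 360 = 238°
Right analog: (268 + 30) mod 360 = 298°
Analogous hues = 238° and 298°


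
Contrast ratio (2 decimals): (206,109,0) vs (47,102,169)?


Linearize each sRGB channel c=v/255: c/12.92 if c ≤ 0.04045 else ((c+0.055)/1.055)^2.4
L = 0.2126×R_lin + 0.7152×G_lin + 0.0722×B_lin
Color 1 (206,109,0):
  R=206: 206/255≈0.8078 > 0.04045 → ((0.8078+0.055)/1.055)^2.4 ≈ 0.61721
  G=109: 109/255≈0.4275 > 0.04045 → ((0.4275+0.055)/1.055)^2.4 ≈ 0.15293
  B=0: 0/255≈0.0000 ≤ 0.04045 → 0.0000/12.92 ≈ 0.00000
  L1 = 0.2126×0.61721 + 0.7152×0.15293 + 0.0722×0.00000 ≈ 0.24059
Color 2 (47,102,169):
  R=47: 47/255≈0.1843 > 0.04045 → ((0.1843+0.055)/1.055)^2.4 ≈ 0.02843
  G=102: 102/255≈0.4000 > 0.04045 → ((0.4000+0.055)/1.055)^2.4 ≈ 0.13287
  B=169: 169/255≈0.6627 > 0.04045 → ((0.6627+0.055)/1.055)^2.4 ≈ 0.39676
  L2 = 0.2126×0.02843 + 0.7152×0.13287 + 0.0722×0.39676 ≈ 0.12972
Lighter = 0.24059, Darker = 0.12972
Ratio = (L_lighter + 0.05) / (L_darker + 0.05)
Ratio = (0.24059 + 0.05) / (0.12972 + 0.05) = 0.29059 / 0.17972 ≈ 1.6169
Ratio ≈ 1.62:1


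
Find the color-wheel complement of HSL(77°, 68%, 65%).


Complement = opposite side of color wheel = hue + 180°
H' = (77 + 180) mod 360 = 257°
S and L unchanged.
= HSL(257°, 68%, 65%)


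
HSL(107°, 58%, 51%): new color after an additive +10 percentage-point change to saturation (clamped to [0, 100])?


Original S = 58%
Adjustment = +10 percentage points
New S = 58 + (10) = 68
Clamp to [0, 100] → 68
= HSL(107°, 68%, 51%)


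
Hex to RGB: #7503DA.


75 → 117 (R)
03 → 3 (G)
DA → 218 (B)
= RGB(117, 3, 218)


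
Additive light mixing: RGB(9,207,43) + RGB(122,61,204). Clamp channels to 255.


Additive: each channel = min(255, C₁+C₂)
R: 9+122 = 131 → 131
G: 207+61 = 268 → 255
B: 43+204 = 247 → 247
= RGB(131, 255, 247)


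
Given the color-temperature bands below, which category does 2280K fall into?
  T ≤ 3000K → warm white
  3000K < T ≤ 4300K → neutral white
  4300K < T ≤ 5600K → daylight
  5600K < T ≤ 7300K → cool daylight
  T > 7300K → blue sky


Temperature: 2280K
2280K ≤ 3000K → warm white
Classification: warm white


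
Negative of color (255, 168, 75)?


Invert: (255-R, 255-G, 255-B)
R: 255-255 = 0
G: 255-168 = 87
B: 255-75 = 180
= RGB(0, 87, 180)


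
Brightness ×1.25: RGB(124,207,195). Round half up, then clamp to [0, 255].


Multiply each channel by 1.25, round half up, clamp to [0, 255]
R: 124×1.25 = 155
G: 207×1.25 = 258.75 → round → 259 → clamp → 255
B: 195×1.25 = 243.75 → round → 244
= RGB(155, 255, 244)


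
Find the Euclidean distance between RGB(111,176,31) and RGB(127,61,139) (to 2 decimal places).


d = √[(R₁-R₂)² + (G₁-G₂)² + (B₁-B₂)²]
d = √[(111-127)² + (176-61)² + (31-139)²]
d = √[256 + 13225 + 11664]
d = √25145
d ≈ 158.57


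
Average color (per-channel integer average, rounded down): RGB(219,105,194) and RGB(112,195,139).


Midpoint: each channel = ⌊(C₁+C₂)/2⌋
R: ⌊(219+112)/2⌋ = 165
G: ⌊(105+195)/2⌋ = 150
B: ⌊(194+139)/2⌋ = 166
= RGB(165, 150, 166)


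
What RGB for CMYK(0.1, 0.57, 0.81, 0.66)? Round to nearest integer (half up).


R = 255 × (1-C) × (1-K) = 255 × 0.90 × 0.34 = 78.03 → 78
G = 255 × (1-M) × (1-K) = 255 × 0.43 × 0.34 = 37.281 → 37
B = 255 × (1-Y) × (1-K) = 255 × 0.19 × 0.34 = 16.473 → 16
= RGB(78, 37, 16)


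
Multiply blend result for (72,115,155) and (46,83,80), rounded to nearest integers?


Multiply: C = A×B/255, rounded to nearest integer
R: 72×46/255 = 3312/255 ≈ 12.988 → 13
G: 115×83/255 = 9545/255 ≈ 37.431 → 37
B: 155×80/255 = 12400/255 ≈ 48.627 → 49
= RGB(13, 37, 49)


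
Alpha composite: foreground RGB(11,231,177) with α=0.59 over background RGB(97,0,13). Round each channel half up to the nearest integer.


C = α×F + (1-α)×B, with 1-α = 0.41
R: 0.59×11 + 0.41×97 = 6.49 + 39.77 = 46.26 → 46
G: 0.59×231 + 0.41×0 = 136.29 + 0.00 = 136.29 → 136
B: 0.59×177 + 0.41×13 = 104.43 + 5.33 = 109.76 → 110
= RGB(46, 136, 110)


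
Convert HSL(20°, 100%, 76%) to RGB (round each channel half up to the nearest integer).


H=20°, S=1.00, L=0.76
C = (1-|2L-1|)×S = (1-|0.52|)×1.00 = 0.48
H' = H/60 = 20/60 ≈ 0.3333; X = C×(1-|H' mod 2 - 1|) = 0.16
m = L - C/2 = 0.76 - 0.24 = 0.52
Sector ⌊H'⌋ = 0 → (R',G',B') = (0.48, 0.16, 0.0)
RGB = ((R'+m)×255, (G'+m)×255, (B'+m)×255) = (255.0, 173.4, 132.6)
Round half up → RGB(255, 173, 133)


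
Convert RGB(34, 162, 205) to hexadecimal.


R = 34 → 22 (hex)
G = 162 → A2 (hex)
B = 205 → CD (hex)
Hex = #22A2CD


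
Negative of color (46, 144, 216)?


Invert: (255-R, 255-G, 255-B)
R: 255-46 = 209
G: 255-144 = 111
B: 255-216 = 39
= RGB(209, 111, 39)


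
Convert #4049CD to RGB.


40 → 64 (R)
49 → 73 (G)
CD → 205 (B)
= RGB(64, 73, 205)


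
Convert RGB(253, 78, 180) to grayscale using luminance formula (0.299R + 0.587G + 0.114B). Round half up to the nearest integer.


Gray = 0.299×R + 0.587×G + 0.114×B
Gray = 0.299×253 + 0.587×78 + 0.114×180
Gray = 75.647 + 45.786 + 20.520
Gray = 141.953 → round half up → 142
Gray = 142


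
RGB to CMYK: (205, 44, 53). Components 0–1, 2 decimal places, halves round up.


R'=205/255≈0.8039, G'=44/255≈0.1725, B'=53/255≈0.2078
K = 1 - max(R',G',B') = 1 - 205/255 = 50/255 = 0.19607… → 0.20
(1-R'-K)/(1-K) simplifies to (max-R)/max with max = 205:
C = (205-205)/205 = 0/205 = 0 → 0.00
M = (205-44)/205 = 161/205 = 0.78536… → 0.79
Y = (205-53)/205 = 152/205 = 0.74146… → 0.74
= CMYK(0.00, 0.79, 0.74, 0.20)


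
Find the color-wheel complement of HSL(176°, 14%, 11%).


Complement = opposite side of color wheel = hue + 180°
H' = (176 + 180) mod 360 = 356°
S and L unchanged.
= HSL(356°, 14%, 11%)


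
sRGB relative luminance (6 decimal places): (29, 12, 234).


Linearize each channel (sRGB transfer function): c = v/255; c_lin = c/12.92 if c ≤ 0.04045, else ((c+0.055)/1.055)^2.4
  R: 29/255 ≈ 0.113725 > 0.04045 → ((0.113725+0.055)/1.055)^2.4 ≈ 0.012286
  G: 12/255 ≈ 0.047059 > 0.04045 → ((0.047059+0.055)/1.055)^2.4 ≈ 0.003677
  B: 234/255 ≈ 0.917647 > 0.04045 → ((0.917647+0.055)/1.055)^2.4 ≈ 0.822786
R_lin = 0.012286, G_lin = 0.003677, B_lin = 0.822786
L = 0.2126×R + 0.7152×G + 0.0722×B
L = 0.2126×0.012286 + 0.7152×0.003677 + 0.0722×0.822786
L ≈ 0.064647


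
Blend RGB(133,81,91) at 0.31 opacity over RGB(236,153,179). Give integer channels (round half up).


C = α×F + (1-α)×B, with 1-α = 0.69
R: 0.31×133 + 0.69×236 = 41.23 + 162.84 = 204.07 → 204
G: 0.31×81 + 0.69×153 = 25.11 + 105.57 = 130.68 → 131
B: 0.31×91 + 0.69×179 = 28.21 + 123.51 = 151.72 → 152
= RGB(204, 131, 152)


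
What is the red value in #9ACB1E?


Color: #9ACB1E
R = 9A = 154
G = CB = 203
B = 1E = 30
Red = 154


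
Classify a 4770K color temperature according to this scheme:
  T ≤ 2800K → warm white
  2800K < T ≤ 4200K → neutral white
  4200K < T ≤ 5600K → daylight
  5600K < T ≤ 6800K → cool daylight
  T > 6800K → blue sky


Temperature: 4770K
4200K < 4770K ≤ 5600K → daylight
Classification: daylight


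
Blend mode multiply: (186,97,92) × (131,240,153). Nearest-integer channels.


Multiply: C = A×B/255, rounded to nearest integer
R: 186×131/255 = 24366/255 ≈ 95.553 → 96
G: 97×240/255 = 23280/255 ≈ 91.294 → 91
B: 92×153/255 = 14076/255 ≈ 55.200 → 55
= RGB(96, 91, 55)


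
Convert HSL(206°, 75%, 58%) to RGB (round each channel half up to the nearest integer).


H=206°, S=0.75, L=0.58
C = (1-|2L-1|)×S = (1-|0.16|)×0.75 = 0.63
H' = H/60 = 206/60 ≈ 3.4333; X = C×(1-|H' mod 2 - 1|) = 0.357
m = L - C/2 = 0.58 - 0.315 = 0.265
Sector ⌊H'⌋ = 3 → (R',G',B') = (0.0, 0.357, 0.63)
RGB = ((R'+m)×255, (G'+m)×255, (B'+m)×255) = (67.575, 158.61, 228.225)
Round half up → RGB(68, 159, 228)


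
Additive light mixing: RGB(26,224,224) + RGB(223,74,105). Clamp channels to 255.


Additive: each channel = min(255, C₁+C₂)
R: 26+223 = 249 → 249
G: 224+74 = 298 → 255
B: 224+105 = 329 → 255
= RGB(249, 255, 255)


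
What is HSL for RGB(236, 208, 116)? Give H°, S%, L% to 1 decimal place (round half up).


Normalize: R'=236/255≈0.9255, G'=208/255≈0.8157, B'=116/255≈0.4549
Max=236/255, Min=116/255, Δ=Max-Min=120/255
L = (Max+Min)/2 = (236+116)/510 = 352/510 = 0.69019… → L = 69.0%
L > 0.5 → S = Δ/(2-Max-Min) = 120/(510-236-116) = 120/158 = 0.75949… → S = 75.9%
(the 1/255 factors cancel in S and H, so raw channel differences can be used)
Max is R' → H = 60 × (((G-B)/Δ) mod 6) = 60 × (((208-116)/120) mod 6)
  92/120 = 0.7666…
  H = 60 × 0.7666… = 46° → H = 46.0°
= HSL(46.0°, 75.9%, 69.0%)


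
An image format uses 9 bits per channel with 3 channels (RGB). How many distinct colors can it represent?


Total bits = 9 bits/channel × 3 channels = 27 bits
Distinct colors = 2^27
= 134,217,728 colors


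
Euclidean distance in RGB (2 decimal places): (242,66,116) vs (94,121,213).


d = √[(R₁-R₂)² + (G₁-G₂)² + (B₁-B₂)²]
d = √[(242-94)² + (66-121)² + (116-213)²]
d = √[21904 + 3025 + 9409]
d = √34338
d ≈ 185.31


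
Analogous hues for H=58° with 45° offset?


Base hue: 58°
Left analog: (58 - 45) mod 360 = 13°
Right analog: (58 + 45) mod 360 = 103°
Analogous hues = 13° and 103°


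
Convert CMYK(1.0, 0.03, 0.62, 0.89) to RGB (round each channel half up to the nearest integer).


R = 255 × (1-C) × (1-K) = 255 × 0.00 × 0.11 = 0
G = 255 × (1-M) × (1-K) = 255 × 0.97 × 0.11 = 27.2085 → 27
B = 255 × (1-Y) × (1-K) = 255 × 0.38 × 0.11 = 10.659 → 11
= RGB(0, 27, 11)


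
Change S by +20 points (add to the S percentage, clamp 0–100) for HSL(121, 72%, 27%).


Original S = 72%
Adjustment = +20 percentage points
New S = 72 + (20) = 92
Clamp to [0, 100] → 92
= HSL(121°, 92%, 27%)


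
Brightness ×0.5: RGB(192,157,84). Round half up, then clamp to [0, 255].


Multiply each channel by 0.5, round half up, clamp to [0, 255]
R: 192×0.5 = 96
G: 157×0.5 = 78.5 → round → 79
B: 84×0.5 = 42
= RGB(96, 79, 42)


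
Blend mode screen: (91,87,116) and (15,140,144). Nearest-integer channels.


Screen: C = 255 - (255-A)×(255-B)/255, rounded to nearest integer
R: 255 - (255-91)×(255-15)/255 = 255 - 39360/255 ≈ 255 - 154.353 = 100.647 → 101
G: 255 - (255-87)×(255-140)/255 = 255 - 19320/255 ≈ 255 - 75.765 = 179.235 → 179
B: 255 - (255-116)×(255-144)/255 = 255 - 15429/255 ≈ 255 - 60.506 = 194.494 → 194
= RGB(101, 179, 194)


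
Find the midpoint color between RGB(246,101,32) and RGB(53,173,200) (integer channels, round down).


Midpoint: each channel = ⌊(C₁+C₂)/2⌋
R: ⌊(246+53)/2⌋ = 149
G: ⌊(101+173)/2⌋ = 137
B: ⌊(32+200)/2⌋ = 116
= RGB(149, 137, 116)


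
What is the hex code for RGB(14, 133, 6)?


R = 14 → 0E (hex)
G = 133 → 85 (hex)
B = 6 → 06 (hex)
Hex = #0E8506


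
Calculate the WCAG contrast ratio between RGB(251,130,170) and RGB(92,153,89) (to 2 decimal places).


Linearize each sRGB channel c=v/255: c/12.92 if c ≤ 0.04045 else ((c+0.055)/1.055)^2.4
L = 0.2126×R_lin + 0.7152×G_lin + 0.0722×B_lin
Color 1 (251,130,170):
  R=251: 251/255≈0.9843 > 0.04045 → ((0.9843+0.055)/1.055)^2.4 ≈ 0.96469
  G=130: 130/255≈0.5098 > 0.04045 → ((0.5098+0.055)/1.055)^2.4 ≈ 0.22323
  B=170: 170/255≈0.6667 > 0.04045 → ((0.6667+0.055)/1.055)^2.4 ≈ 0.40198
  L1 = 0.2126×0.96469 + 0.7152×0.22323 + 0.0722×0.40198 ≈ 0.39377
Color 2 (92,153,89):
  R=92: 92/255≈0.3608 > 0.04045 → ((0.3608+0.055)/1.055)^2.4 ≈ 0.10702
  G=153: 153/255≈0.6000 > 0.04045 → ((0.6000+0.055)/1.055)^2.4 ≈ 0.31855
  B=89: 89/255≈0.3490 > 0.04045 → ((0.3490+0.055)/1.055)^2.4 ≈ 0.09990
  L2 = 0.2126×0.10702 + 0.7152×0.31855 + 0.0722×0.09990 ≈ 0.25779
Lighter = 0.39377, Darker = 0.25779
Ratio = (L_lighter + 0.05) / (L_darker + 0.05)
Ratio = (0.39377 + 0.05) / (0.25779 + 0.05) = 0.44377 / 0.30779 ≈ 1.4418
Ratio ≈ 1.44:1


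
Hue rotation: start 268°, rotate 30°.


New hue = (H + rotation) mod 360
New hue = (268 + 30) mod 360
= 298 mod 360
= 298°


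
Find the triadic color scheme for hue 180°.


Triadic: equally spaced at 120° intervals
H1 = 180°
H2 = (180 + 120) mod 360 = 300°
H3 = (180 + 240) mod 360 = 60°
Triadic = 180°, 300°, 60°


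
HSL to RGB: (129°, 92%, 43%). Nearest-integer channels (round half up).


H=129°, S=0.92, L=0.43
C = (1-|2L-1|)×S = (1-|-0.14|)×0.92 = 0.7912
H' = H/60 = 129/60 ≈ 2.1500; X = C×(1-|H' mod 2 - 1|) = 0.11868
m = L - C/2 = 0.43 - 0.3956 = 0.0344
Sector ⌊H'⌋ = 2 → (R',G',B') = (0.0, 0.7912, 0.11868)
RGB = ((R'+m)×255, (G'+m)×255, (B'+m)×255) = (8.772, 210.528, 39.0354)
Round half up → RGB(9, 211, 39)


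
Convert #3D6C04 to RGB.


3D → 61 (R)
6C → 108 (G)
04 → 4 (B)
= RGB(61, 108, 4)


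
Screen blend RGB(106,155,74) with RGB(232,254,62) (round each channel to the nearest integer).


Screen: C = 255 - (255-A)×(255-B)/255, rounded to nearest integer
R: 255 - (255-106)×(255-232)/255 = 255 - 3427/255 ≈ 255 - 13.439 = 241.561 → 242
G: 255 - (255-155)×(255-254)/255 = 255 - 100/255 ≈ 255 - 0.392 = 254.608 → 255
B: 255 - (255-74)×(255-62)/255 = 255 - 34933/255 ≈ 255 - 136.992 = 118.008 → 118
= RGB(242, 255, 118)


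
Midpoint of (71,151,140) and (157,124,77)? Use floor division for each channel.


Midpoint: each channel = ⌊(C₁+C₂)/2⌋
R: ⌊(71+157)/2⌋ = 114
G: ⌊(151+124)/2⌋ = 137
B: ⌊(140+77)/2⌋ = 108
= RGB(114, 137, 108)


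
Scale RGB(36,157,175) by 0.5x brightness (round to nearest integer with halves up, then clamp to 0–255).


Multiply each channel by 0.5, round half up, clamp to [0, 255]
R: 36×0.5 = 18
G: 157×0.5 = 78.5 → round → 79
B: 175×0.5 = 87.5 → round → 88
= RGB(18, 79, 88)


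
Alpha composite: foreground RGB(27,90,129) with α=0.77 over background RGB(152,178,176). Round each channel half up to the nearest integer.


C = α×F + (1-α)×B, with 1-α = 0.23
R: 0.77×27 + 0.23×152 = 20.79 + 34.96 = 55.75 → 56
G: 0.77×90 + 0.23×178 = 69.30 + 40.94 = 110.24 → 110
B: 0.77×129 + 0.23×176 = 99.33 + 40.48 = 139.81 → 140
= RGB(56, 110, 140)


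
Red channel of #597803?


Color: #597803
R = 59 = 89
G = 78 = 120
B = 03 = 3
Red = 89


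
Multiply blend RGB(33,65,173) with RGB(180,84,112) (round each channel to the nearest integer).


Multiply: C = A×B/255, rounded to nearest integer
R: 33×180/255 = 5940/255 ≈ 23.294 → 23
G: 65×84/255 = 5460/255 ≈ 21.412 → 21
B: 173×112/255 = 19376/255 ≈ 75.984 → 76
= RGB(23, 21, 76)


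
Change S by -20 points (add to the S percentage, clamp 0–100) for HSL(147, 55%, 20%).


Original S = 55%
Adjustment = -20 percentage points
New S = 55 + (-20) = 35
Clamp to [0, 100] → 35
= HSL(147°, 35%, 20%)


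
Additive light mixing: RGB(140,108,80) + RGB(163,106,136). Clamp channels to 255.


Additive: each channel = min(255, C₁+C₂)
R: 140+163 = 303 → 255
G: 108+106 = 214 → 214
B: 80+136 = 216 → 216
= RGB(255, 214, 216)


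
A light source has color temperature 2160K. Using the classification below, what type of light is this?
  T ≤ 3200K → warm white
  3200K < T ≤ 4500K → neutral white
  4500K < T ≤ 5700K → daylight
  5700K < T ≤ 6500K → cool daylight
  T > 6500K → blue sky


Temperature: 2160K
2160K ≤ 3200K → warm white
Classification: warm white


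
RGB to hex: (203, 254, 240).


R = 203 → CB (hex)
G = 254 → FE (hex)
B = 240 → F0 (hex)
Hex = #CBFEF0


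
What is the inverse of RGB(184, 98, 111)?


Invert: (255-R, 255-G, 255-B)
R: 255-184 = 71
G: 255-98 = 157
B: 255-111 = 144
= RGB(71, 157, 144)


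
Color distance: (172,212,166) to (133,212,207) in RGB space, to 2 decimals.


d = √[(R₁-R₂)² + (G₁-G₂)² + (B₁-B₂)²]
d = √[(172-133)² + (212-212)² + (166-207)²]
d = √[1521 + 0 + 1681]
d = √3202
d ≈ 56.59


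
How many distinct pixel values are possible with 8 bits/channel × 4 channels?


Total bits = 8 bits/channel × 4 channels = 32 bits
Distinct pixel values = 2^32
= 4,294,967,296 pixel values


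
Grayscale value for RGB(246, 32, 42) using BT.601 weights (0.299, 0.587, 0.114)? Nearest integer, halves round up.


Gray = 0.299×R + 0.587×G + 0.114×B
Gray = 0.299×246 + 0.587×32 + 0.114×42
Gray = 73.554 + 18.784 + 4.788
Gray = 97.126 → round half up → 97
Gray = 97


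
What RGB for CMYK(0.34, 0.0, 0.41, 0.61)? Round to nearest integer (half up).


R = 255 × (1-C) × (1-K) = 255 × 0.66 × 0.39 = 65.637 → 66
G = 255 × (1-M) × (1-K) = 255 × 1.00 × 0.39 = 99.45 → 99
B = 255 × (1-Y) × (1-K) = 255 × 0.59 × 0.39 = 58.6755 → 59
= RGB(66, 99, 59)


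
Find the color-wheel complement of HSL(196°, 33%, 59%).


Complement = opposite side of color wheel = hue + 180°
H' = (196 + 180) mod 360 = 16°
S and L unchanged.
= HSL(16°, 33%, 59%)


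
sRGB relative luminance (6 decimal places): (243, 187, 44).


Linearize each channel (sRGB transfer function): c = v/255; c_lin = c/12.92 if c ≤ 0.04045, else ((c+0.055)/1.055)^2.4
  R: 243/255 ≈ 0.952941 > 0.04045 → ((0.952941+0.055)/1.055)^2.4 ≈ 0.896269
  G: 187/255 ≈ 0.733333 > 0.04045 → ((0.733333+0.055)/1.055)^2.4 ≈ 0.496933
  B: 44/255 ≈ 0.172549 > 0.04045 → ((0.172549+0.055)/1.055)^2.4 ≈ 0.025187
R_lin = 0.896269, G_lin = 0.496933, B_lin = 0.025187
L = 0.2126×R + 0.7152×G + 0.0722×B
L = 0.2126×0.896269 + 0.7152×0.496933 + 0.0722×0.025187
L ≈ 0.547772


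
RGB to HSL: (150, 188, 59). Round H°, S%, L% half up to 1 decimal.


Normalize: R'=150/255≈0.5882, G'=188/255≈0.7373, B'=59/255≈0.2314
Max=188/255, Min=59/255, Δ=Max-Min=129/255
L = (Max+Min)/2 = (188+59)/510 = 247/510 = 0.48431… → L = 48.4%
L ≤ 0.5 → S = Δ/(Max+Min) = 129/(188+59) = 129/247 = 0.52226… → S = 52.2%
(the 1/255 factors cancel in S and H, so raw channel differences can be used)
Max is G' → H = 60 × ((B-R)/Δ + 2) = 60 × ((59-150)/129 + 2)
  -91/129 + 2 = -0.7054… + 2 = 1.2945…
  H = 60 × 1.2945… = 77.674…° → H = 77.7°
= HSL(77.7°, 52.2%, 48.4%)


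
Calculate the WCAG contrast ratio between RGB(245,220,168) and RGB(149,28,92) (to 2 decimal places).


Linearize each sRGB channel c=v/255: c/12.92 if c ≤ 0.04045 else ((c+0.055)/1.055)^2.4
L = 0.2126×R_lin + 0.7152×G_lin + 0.0722×B_lin
Color 1 (245,220,168):
  R=245: 245/255≈0.9608 > 0.04045 → ((0.9608+0.055)/1.055)^2.4 ≈ 0.91310
  G=220: 220/255≈0.8627 > 0.04045 → ((0.8627+0.055)/1.055)^2.4 ≈ 0.71569
  B=168: 168/255≈0.6588 > 0.04045 → ((0.6588+0.055)/1.055)^2.4 ≈ 0.39157
  L1 = 0.2126×0.91310 + 0.7152×0.71569 + 0.0722×0.39157 ≈ 0.73426
Color 2 (149,28,92):
  R=149: 149/255≈0.5843 > 0.04045 → ((0.5843+0.055)/1.055)^2.4 ≈ 0.30054
  G=28: 28/255≈0.1098 > 0.04045 → ((0.1098+0.055)/1.055)^2.4 ≈ 0.01161
  B=92: 92/255≈0.3608 > 0.04045 → ((0.3608+0.055)/1.055)^2.4 ≈ 0.10702
  L2 = 0.2126×0.30054 + 0.7152×0.01161 + 0.0722×0.10702 ≈ 0.07993
Lighter = 0.73426, Darker = 0.07993
Ratio = (L_lighter + 0.05) / (L_darker + 0.05)
Ratio = (0.73426 + 0.05) / (0.07993 + 0.05) = 0.78426 / 0.12993 ≈ 6.0361
Ratio ≈ 6.04:1


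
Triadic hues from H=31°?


Triadic: equally spaced at 120° intervals
H1 = 31°
H2 = (31 + 120) mod 360 = 151°
H3 = (31 + 240) mod 360 = 271°
Triadic = 31°, 151°, 271°


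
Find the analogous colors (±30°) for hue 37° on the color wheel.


Base hue: 37°
Left analog: (37 - 30) mod 360 = 7°
Right analog: (37 + 30) mod 360 = 67°
Analogous hues = 7° and 67°


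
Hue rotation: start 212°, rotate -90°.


New hue = (H + rotation) mod 360
New hue = (212 -90) mod 360
= 122 mod 360
= 122°


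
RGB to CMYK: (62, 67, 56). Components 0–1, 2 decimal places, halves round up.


R'=62/255≈0.2431, G'=67/255≈0.2627, B'=56/255≈0.2196
K = 1 - max(R',G',B') = 1 - 67/255 = 188/255 = 0.73725… → 0.74
(1-R'-K)/(1-K) simplifies to (max-R)/max with max = 67:
C = (67-62)/67 = 5/67 = 0.07462… → 0.07
M = (67-67)/67 = 0/67 = 0 → 0.00
Y = (67-56)/67 = 11/67 = 0.16417… → 0.16
= CMYK(0.07, 0.00, 0.16, 0.74)


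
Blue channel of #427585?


Color: #427585
R = 42 = 66
G = 75 = 117
B = 85 = 133
Blue = 133


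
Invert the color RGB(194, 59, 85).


Invert: (255-R, 255-G, 255-B)
R: 255-194 = 61
G: 255-59 = 196
B: 255-85 = 170
= RGB(61, 196, 170)


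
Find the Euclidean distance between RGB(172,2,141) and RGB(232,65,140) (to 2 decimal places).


d = √[(R₁-R₂)² + (G₁-G₂)² + (B₁-B₂)²]
d = √[(172-232)² + (2-65)² + (141-140)²]
d = √[3600 + 3969 + 1]
d = √7570
d ≈ 87.01


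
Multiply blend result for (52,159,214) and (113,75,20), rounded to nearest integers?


Multiply: C = A×B/255, rounded to nearest integer
R: 52×113/255 = 5876/255 ≈ 23.043 → 23
G: 159×75/255 = 11925/255 ≈ 46.765 → 47
B: 214×20/255 = 4280/255 ≈ 16.784 → 17
= RGB(23, 47, 17)


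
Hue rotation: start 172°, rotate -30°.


New hue = (H + rotation) mod 360
New hue = (172 -30) mod 360
= 142 mod 360
= 142°


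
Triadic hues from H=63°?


Triadic: equally spaced at 120° intervals
H1 = 63°
H2 = (63 + 120) mod 360 = 183°
H3 = (63 + 240) mod 360 = 303°
Triadic = 63°, 183°, 303°


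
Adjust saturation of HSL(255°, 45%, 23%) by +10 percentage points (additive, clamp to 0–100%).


Original S = 45%
Adjustment = +10 percentage points
New S = 45 + (10) = 55
Clamp to [0, 100] → 55
= HSL(255°, 55%, 23%)


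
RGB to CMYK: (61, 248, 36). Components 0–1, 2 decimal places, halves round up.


R'=61/255≈0.2392, G'=248/255≈0.9725, B'=36/255≈0.1412
K = 1 - max(R',G',B') = 1 - 248/255 = 7/255 = 0.02745… → 0.03
(1-R'-K)/(1-K) simplifies to (max-R)/max with max = 248:
C = (248-61)/248 = 187/248 = 0.75403… → 0.75
M = (248-248)/248 = 0/248 = 0 → 0.00
Y = (248-36)/248 = 212/248 = 0.85483… → 0.85
= CMYK(0.75, 0.00, 0.85, 0.03)


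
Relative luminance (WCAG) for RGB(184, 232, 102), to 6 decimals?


Linearize each channel (sRGB transfer function): c = v/255; c_lin = c/12.92 if c ≤ 0.04045, else ((c+0.055)/1.055)^2.4
  R: 184/255 ≈ 0.721569 > 0.04045 → ((0.721569+0.055)/1.055)^2.4 ≈ 0.479320
  G: 232/255 ≈ 0.909804 > 0.04045 → ((0.909804+0.055)/1.055)^2.4 ≈ 0.806952
  B: 102/255 ≈ 0.400000 > 0.04045 → ((0.400000+0.055)/1.055)^2.4 ≈ 0.132868
R_lin = 0.479320, G_lin = 0.806952, B_lin = 0.132868
L = 0.2126×R + 0.7152×G + 0.0722×B
L = 0.2126×0.479320 + 0.7152×0.806952 + 0.0722×0.132868
L ≈ 0.688629


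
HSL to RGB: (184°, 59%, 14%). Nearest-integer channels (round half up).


H=184°, S=0.59, L=0.14
C = (1-|2L-1|)×S = (1-|-0.72|)×0.59 = 0.1652
H' = H/60 = 184/60 ≈ 3.0667; X = C×(1-|H' mod 2 - 1|) ≈ 0.1542
m = L - C/2 = 0.14 - 0.0826 = 0.0574
Sector ⌊H'⌋ = 3 → (R',G',B') = (0.0, ≈0.1542, 0.1652)
RGB = ((R'+m)×255, (G'+m)×255, (B'+m)×255) = (14.637, 53.9546, 56.763)
Round half up → RGB(15, 54, 57)


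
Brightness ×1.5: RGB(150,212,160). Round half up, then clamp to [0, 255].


Multiply each channel by 1.5, round half up, clamp to [0, 255]
R: 150×1.5 = 225
G: 212×1.5 = 318 → clamp → 255
B: 160×1.5 = 240
= RGB(225, 255, 240)


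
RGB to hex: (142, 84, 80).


R = 142 → 8E (hex)
G = 84 → 54 (hex)
B = 80 → 50 (hex)
Hex = #8E5450


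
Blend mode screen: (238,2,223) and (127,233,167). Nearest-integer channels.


Screen: C = 255 - (255-A)×(255-B)/255, rounded to nearest integer
R: 255 - (255-238)×(255-127)/255 = 255 - 2176/255 ≈ 255 - 8.533 = 246.467 → 246
G: 255 - (255-2)×(255-233)/255 = 255 - 5566/255 ≈ 255 - 21.827 = 233.173 → 233
B: 255 - (255-223)×(255-167)/255 = 255 - 2816/255 ≈ 255 - 11.043 = 243.957 → 244
= RGB(246, 233, 244)


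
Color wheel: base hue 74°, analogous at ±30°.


Base hue: 74°
Left analog: (74 - 30) mod 360 = 44°
Right analog: (74 + 30) mod 360 = 104°
Analogous hues = 44° and 104°


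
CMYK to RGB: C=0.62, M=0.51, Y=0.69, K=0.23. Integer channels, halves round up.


R = 255 × (1-C) × (1-K) = 255 × 0.38 × 0.77 = 74.613 → 75
G = 255 × (1-M) × (1-K) = 255 × 0.49 × 0.77 = 96.2115 → 96
B = 255 × (1-Y) × (1-K) = 255 × 0.31 × 0.77 = 60.8685 → 61
= RGB(75, 96, 61)


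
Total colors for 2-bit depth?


Colors = 2^bits = 2^2
= 4 colors


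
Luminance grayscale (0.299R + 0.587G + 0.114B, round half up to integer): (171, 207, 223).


Gray = 0.299×R + 0.587×G + 0.114×B
Gray = 0.299×171 + 0.587×207 + 0.114×223
Gray = 51.129 + 121.509 + 25.422
Gray = 198.060 → round half up → 198
Gray = 198


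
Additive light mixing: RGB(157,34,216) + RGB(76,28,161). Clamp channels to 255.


Additive: each channel = min(255, C₁+C₂)
R: 157+76 = 233 → 233
G: 34+28 = 62 → 62
B: 216+161 = 377 → 255
= RGB(233, 62, 255)


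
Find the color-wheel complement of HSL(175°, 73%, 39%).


Complement = opposite side of color wheel = hue + 180°
H' = (175 + 180) mod 360 = 355°
S and L unchanged.
= HSL(355°, 73%, 39%)


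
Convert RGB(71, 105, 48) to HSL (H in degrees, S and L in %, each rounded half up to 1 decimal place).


Normalize: R'=71/255≈0.2784, G'=105/255≈0.4118, B'=48/255≈0.1882
Max=105/255, Min=48/255, Δ=Max-Min=57/255
L = (Max+Min)/2 = (105+48)/510 = 153/510 = 0.3 → L = 30.0%
L ≤ 0.5 → S = Δ/(Max+Min) = 57/(105+48) = 57/153 = 0.37254… → S = 37.3%
(the 1/255 factors cancel in S and H, so raw channel differences can be used)
Max is G' → H = 60 × ((B-R)/Δ + 2) = 60 × ((48-71)/57 + 2)
  -23/57 + 2 = -0.4035… + 2 = 1.5964…
  H = 60 × 1.5964… = 95.789…° → H = 95.8°
= HSL(95.8°, 37.3%, 30.0%)


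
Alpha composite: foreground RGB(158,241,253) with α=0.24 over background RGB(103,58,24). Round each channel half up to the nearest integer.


C = α×F + (1-α)×B, with 1-α = 0.76
R: 0.24×158 + 0.76×103 = 37.92 + 78.28 = 116.20 → 116
G: 0.24×241 + 0.76×58 = 57.84 + 44.08 = 101.92 → 102
B: 0.24×253 + 0.76×24 = 60.72 + 18.24 = 78.96 → 79
= RGB(116, 102, 79)
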